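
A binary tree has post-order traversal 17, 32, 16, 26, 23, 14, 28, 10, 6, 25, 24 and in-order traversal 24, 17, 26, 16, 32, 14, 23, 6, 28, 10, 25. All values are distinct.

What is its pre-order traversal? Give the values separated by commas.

24, 25, 6, 14, 26, 17, 16, 32, 23, 10, 28

The last element of post-order is the root; it splits in-order into left and right subtrees.
Root 24: left subtree has 0 nodes { }, right has 10 {17, 26, 16, 32, 14, 23, 6, 28, 10, 25}.
  Root 25: left subtree has 9 nodes {17, 26, 16, 32, 14, 23, 6, 28, 10}, right has 0 { }.
    Root 6: left subtree has 6 nodes {17, 26, 16, 32, 14, 23}, right has 2 {28, 10}.
      Root 14: left subtree has 4 nodes {17, 26, 16, 32}, right has 1 {23}.
        Root 26: left subtree has 1 node {17}, right has 2 {16, 32}.
          Root 16: left subtree has 0 nodes { }, right has 1 {32}.
      Root 10: left subtree has 1 node {28}, right has 0 { }.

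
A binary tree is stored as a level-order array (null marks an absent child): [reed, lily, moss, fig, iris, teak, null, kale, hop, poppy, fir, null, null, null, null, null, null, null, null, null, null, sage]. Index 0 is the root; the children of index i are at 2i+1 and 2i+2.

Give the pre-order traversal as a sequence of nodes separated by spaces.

Pre-order visits the node, then its left subtree, then its right subtree.
Visit reed.
At reed: go left to lily.
  Visit lily.
  At lily: go left to fig.
    Visit fig.
    At fig: go left to kale.
      kale is a leaf — visit kale.
    At fig: go right to hop.
      hop is a leaf — visit hop.
  At lily: go right to iris.
    Visit iris.
    At iris: go left to poppy.
      poppy is a leaf — visit poppy.
    At iris: go right to fir.
      Visit fir.
      At fir: go left to sage.
        sage is a leaf — visit sage.
      At fir: no right child.
At reed: go right to moss.
  Visit moss.
  At moss: go left to teak.
    teak is a leaf — visit teak.
  At moss: no right child.

reed lily fig kale hop iris poppy fir sage moss teak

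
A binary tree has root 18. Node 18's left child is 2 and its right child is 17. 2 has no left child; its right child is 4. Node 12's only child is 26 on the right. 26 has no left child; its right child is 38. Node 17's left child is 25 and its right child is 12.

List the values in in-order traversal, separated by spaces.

In-order visits the left subtree, then the node, then the right subtree.
At 18: go left to 2.
  At 2: no left child.
  Visit 2.
  At 2: go right to 4.
    4 is a leaf — visit 4.
Visit 18.
At 18: go right to 17.
  At 17: go left to 25.
    25 is a leaf — visit 25.
  Visit 17.
  At 17: go right to 12.
    At 12: no left child.
    Visit 12.
    At 12: go right to 26.
      At 26: no left child.
      Visit 26.
      At 26: go right to 38.
        38 is a leaf — visit 38.

2 4 18 25 17 12 26 38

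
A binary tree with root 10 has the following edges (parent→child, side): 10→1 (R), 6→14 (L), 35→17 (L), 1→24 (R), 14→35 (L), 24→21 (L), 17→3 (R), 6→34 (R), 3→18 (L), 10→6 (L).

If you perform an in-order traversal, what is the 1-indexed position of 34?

In-order visits the left subtree, then the node, then the right subtree.
At 10: go left to 6.
  At 6: go left to 14.
    At 14: go left to 35.
      At 35: go left to 17.
        At 17: no left child.
        Visit 17.
        At 17: go right to 3.
          At 3: go left to 18.
            18 is a leaf — visit 18.
          Visit 3.
          At 3: no right child.
      Visit 35.
      At 35: no right child.
    Visit 14.
    At 14: no right child.
  Visit 6.
  At 6: go right to 34.
    34 is a leaf — visit 34.
Visit 10.
At 10: go right to 1.
  At 1: no left child.
  Visit 1.
  At 1: go right to 24.
    At 24: go left to 21.
      21 is a leaf — visit 21.
    Visit 24.
    At 24: no right child.
Full in-order sequence: 17, 18, 3, 35, 14, 6, 34, 10, 1, 21, 24.

7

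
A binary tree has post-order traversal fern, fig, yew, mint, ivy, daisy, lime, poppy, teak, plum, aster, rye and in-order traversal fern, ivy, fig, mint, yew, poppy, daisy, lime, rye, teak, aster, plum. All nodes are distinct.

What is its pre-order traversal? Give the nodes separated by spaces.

The last element of post-order is the root; it splits in-order into left and right subtrees.
Root rye: left subtree has 8 nodes {fern, ivy, fig, mint, yew, poppy, daisy, lime}, right has 3 {teak, aster, plum}.
  Root poppy: left subtree has 5 nodes {fern, ivy, fig, mint, yew}, right has 2 {daisy, lime}.
    Root ivy: left subtree has 1 node {fern}, right has 3 {fig, mint, yew}.
      Root mint: left subtree has 1 node {fig}, right has 1 {yew}.
    Root lime: left subtree has 1 node {daisy}, right has 0 { }.
  Root aster: left subtree has 1 node {teak}, right has 1 {plum}.

rye poppy ivy fern mint fig yew lime daisy aster teak plum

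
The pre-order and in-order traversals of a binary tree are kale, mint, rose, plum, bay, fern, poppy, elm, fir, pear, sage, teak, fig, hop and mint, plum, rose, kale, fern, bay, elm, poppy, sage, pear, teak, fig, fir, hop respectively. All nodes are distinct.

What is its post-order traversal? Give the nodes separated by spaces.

The first element of pre-order is the root; it splits in-order into left and right subtrees.
Root kale: left subtree has 3 nodes {mint, plum, rose}, right has 10 {fern, bay, elm, poppy, sage, pear, teak, fig, fir, hop}.
  Root mint: left subtree has 0 nodes { }, right has 2 {plum, rose}.
    Root rose: left subtree has 1 node {plum}, right has 0 { }.
  Root bay: left subtree has 1 node {fern}, right has 8 {elm, poppy, sage, pear, teak, fig, fir, hop}.
    Root poppy: left subtree has 1 node {elm}, right has 6 {sage, pear, teak, fig, fir, hop}.
      Root fir: left subtree has 4 nodes {sage, pear, teak, fig}, right has 1 {hop}.
        Root pear: left subtree has 1 node {sage}, right has 2 {teak, fig}.
          Root teak: left subtree has 0 nodes { }, right has 1 {fig}.

plum rose mint fern elm sage fig teak pear hop fir poppy bay kale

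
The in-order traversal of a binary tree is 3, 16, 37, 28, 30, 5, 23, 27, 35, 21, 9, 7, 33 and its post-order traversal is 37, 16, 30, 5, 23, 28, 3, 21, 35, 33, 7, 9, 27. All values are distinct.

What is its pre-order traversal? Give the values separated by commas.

27, 3, 28, 16, 37, 23, 5, 30, 9, 35, 21, 7, 33

The last element of post-order is the root; it splits in-order into left and right subtrees.
Root 27: left subtree has 7 nodes {3, 16, 37, 28, 30, 5, 23}, right has 5 {35, 21, 9, 7, 33}.
  Root 3: left subtree has 0 nodes { }, right has 6 {16, 37, 28, 30, 5, 23}.
    Root 28: left subtree has 2 nodes {16, 37}, right has 3 {30, 5, 23}.
      Root 16: left subtree has 0 nodes { }, right has 1 {37}.
      Root 23: left subtree has 2 nodes {30, 5}, right has 0 { }.
        Root 5: left subtree has 1 node {30}, right has 0 { }.
  Root 9: left subtree has 2 nodes {35, 21}, right has 2 {7, 33}.
    Root 35: left subtree has 0 nodes { }, right has 1 {21}.
    Root 7: left subtree has 0 nodes { }, right has 1 {33}.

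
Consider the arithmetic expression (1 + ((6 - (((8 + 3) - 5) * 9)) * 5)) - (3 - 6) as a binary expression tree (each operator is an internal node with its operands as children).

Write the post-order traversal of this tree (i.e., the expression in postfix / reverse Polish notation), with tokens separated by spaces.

Post-order on an expression tree gives postfix notation: for each operator, emit left operand, right operand, then the operator.

1 6 8 3 + 5 - 9 * - 5 * + 3 6 - -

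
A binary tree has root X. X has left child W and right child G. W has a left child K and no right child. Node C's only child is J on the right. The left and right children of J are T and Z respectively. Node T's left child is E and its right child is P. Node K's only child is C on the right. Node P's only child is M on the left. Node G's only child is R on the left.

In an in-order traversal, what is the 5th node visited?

M

In-order visits the left subtree, then the node, then the right subtree.
At X: go left to W.
  At W: go left to K.
    At K: no left child.
    Visit K.
    At K: go right to C.
      At C: no left child.
      Visit C.
      At C: go right to J.
        At J: go left to T.
          At T: go left to E.
            E is a leaf — visit E.
          Visit T.
          At T: go right to P.
            At P: go left to M.
              M is a leaf — visit M.
            Visit P.
            At P: no right child.
        Visit J.
        At J: go right to Z.
          Z is a leaf — visit Z.
  Visit W.
  At W: no right child.
Visit X.
At X: go right to G.
  At G: go left to R.
    R is a leaf — visit R.
  Visit G.
  At G: no right child.
Full in-order sequence: K, C, E, T, M, P, J, Z, W, X, R, G.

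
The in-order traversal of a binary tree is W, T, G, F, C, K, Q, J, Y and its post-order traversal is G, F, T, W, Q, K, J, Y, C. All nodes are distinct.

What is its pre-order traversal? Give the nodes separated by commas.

The last element of post-order is the root; it splits in-order into left and right subtrees.
Root C: left subtree has 4 nodes {W, T, G, F}, right has 4 {K, Q, J, Y}.
  Root W: left subtree has 0 nodes { }, right has 3 {T, G, F}.
    Root T: left subtree has 0 nodes { }, right has 2 {G, F}.
      Root F: left subtree has 1 node {G}, right has 0 { }.
  Root Y: left subtree has 3 nodes {K, Q, J}, right has 0 { }.
    Root J: left subtree has 2 nodes {K, Q}, right has 0 { }.
      Root K: left subtree has 0 nodes { }, right has 1 {Q}.

C, W, T, F, G, Y, J, K, Q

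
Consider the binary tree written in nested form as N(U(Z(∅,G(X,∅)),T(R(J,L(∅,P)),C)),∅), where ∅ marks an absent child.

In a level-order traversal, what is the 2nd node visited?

Level-order visits nodes level by level from the root, left to right within each level.
Level 0: N
Level 1: U
Level 2: Z, T
Level 3: G, R, C
Level 4: X, J, L
Level 5: P
Full level-order sequence: N, U, Z, T, G, R, C, X, J, L, P.

U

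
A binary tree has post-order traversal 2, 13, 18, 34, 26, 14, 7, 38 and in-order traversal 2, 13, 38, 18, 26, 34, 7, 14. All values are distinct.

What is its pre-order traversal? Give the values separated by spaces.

The last element of post-order is the root; it splits in-order into left and right subtrees.
Root 38: left subtree has 2 nodes {2, 13}, right has 5 {18, 26, 34, 7, 14}.
  Root 13: left subtree has 1 node {2}, right has 0 { }.
  Root 7: left subtree has 3 nodes {18, 26, 34}, right has 1 {14}.
    Root 26: left subtree has 1 node {18}, right has 1 {34}.

38 13 2 7 26 18 34 14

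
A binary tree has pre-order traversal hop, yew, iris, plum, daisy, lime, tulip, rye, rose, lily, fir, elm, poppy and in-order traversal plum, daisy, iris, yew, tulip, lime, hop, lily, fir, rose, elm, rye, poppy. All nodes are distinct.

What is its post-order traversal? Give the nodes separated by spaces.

daisy plum iris tulip lime yew fir lily elm rose poppy rye hop

The first element of pre-order is the root; it splits in-order into left and right subtrees.
Root hop: left subtree has 6 nodes {plum, daisy, iris, yew, tulip, lime}, right has 6 {lily, fir, rose, elm, rye, poppy}.
  Root yew: left subtree has 3 nodes {plum, daisy, iris}, right has 2 {tulip, lime}.
    Root iris: left subtree has 2 nodes {plum, daisy}, right has 0 { }.
      Root plum: left subtree has 0 nodes { }, right has 1 {daisy}.
    Root lime: left subtree has 1 node {tulip}, right has 0 { }.
  Root rye: left subtree has 4 nodes {lily, fir, rose, elm}, right has 1 {poppy}.
    Root rose: left subtree has 2 nodes {lily, fir}, right has 1 {elm}.
      Root lily: left subtree has 0 nodes { }, right has 1 {fir}.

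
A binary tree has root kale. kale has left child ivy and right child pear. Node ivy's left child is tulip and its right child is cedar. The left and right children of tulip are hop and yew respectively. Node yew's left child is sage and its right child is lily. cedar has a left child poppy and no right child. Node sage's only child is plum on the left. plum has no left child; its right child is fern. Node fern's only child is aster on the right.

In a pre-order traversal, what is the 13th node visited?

Pre-order visits the node, then its left subtree, then its right subtree.
Visit kale.
At kale: go left to ivy.
  Visit ivy.
  At ivy: go left to tulip.
    Visit tulip.
    At tulip: go left to hop.
      hop is a leaf — visit hop.
    At tulip: go right to yew.
      Visit yew.
      At yew: go left to sage.
        Visit sage.
        At sage: go left to plum.
          Visit plum.
          At plum: no left child.
          At plum: go right to fern.
            Visit fern.
            At fern: no left child.
            At fern: go right to aster.
              aster is a leaf — visit aster.
        At sage: no right child.
      At yew: go right to lily.
        lily is a leaf — visit lily.
  At ivy: go right to cedar.
    Visit cedar.
    At cedar: go left to poppy.
      poppy is a leaf — visit poppy.
    At cedar: no right child.
At kale: go right to pear.
  pear is a leaf — visit pear.
Full pre-order sequence: kale, ivy, tulip, hop, yew, sage, plum, fern, aster, lily, cedar, poppy, pear.

pear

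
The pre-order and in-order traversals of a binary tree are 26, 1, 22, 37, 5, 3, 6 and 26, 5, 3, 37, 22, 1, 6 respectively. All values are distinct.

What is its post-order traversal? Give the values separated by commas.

The first element of pre-order is the root; it splits in-order into left and right subtrees.
Root 26: left subtree has 0 nodes { }, right has 6 {5, 3, 37, 22, 1, 6}.
  Root 1: left subtree has 4 nodes {5, 3, 37, 22}, right has 1 {6}.
    Root 22: left subtree has 3 nodes {5, 3, 37}, right has 0 { }.
      Root 37: left subtree has 2 nodes {5, 3}, right has 0 { }.
        Root 5: left subtree has 0 nodes { }, right has 1 {3}.

3, 5, 37, 22, 6, 1, 26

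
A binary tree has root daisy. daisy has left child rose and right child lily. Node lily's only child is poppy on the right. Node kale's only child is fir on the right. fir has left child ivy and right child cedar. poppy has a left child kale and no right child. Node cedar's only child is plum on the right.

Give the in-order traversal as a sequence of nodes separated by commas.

rose, daisy, lily, kale, ivy, fir, cedar, plum, poppy

In-order visits the left subtree, then the node, then the right subtree.
At daisy: go left to rose.
  rose is a leaf — visit rose.
Visit daisy.
At daisy: go right to lily.
  At lily: no left child.
  Visit lily.
  At lily: go right to poppy.
    At poppy: go left to kale.
      At kale: no left child.
      Visit kale.
      At kale: go right to fir.
        At fir: go left to ivy.
          ivy is a leaf — visit ivy.
        Visit fir.
        At fir: go right to cedar.
          At cedar: no left child.
          Visit cedar.
          At cedar: go right to plum.
            plum is a leaf — visit plum.
    Visit poppy.
    At poppy: no right child.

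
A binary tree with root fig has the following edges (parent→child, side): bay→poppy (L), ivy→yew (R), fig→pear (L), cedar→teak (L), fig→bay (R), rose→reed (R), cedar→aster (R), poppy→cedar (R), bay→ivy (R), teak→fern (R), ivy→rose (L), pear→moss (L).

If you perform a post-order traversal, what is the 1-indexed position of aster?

5

Post-order visits the left subtree, then the right subtree, then the node.
At fig: go left to pear.
  At pear: go left to moss.
    moss is a leaf — visit moss.
  At pear: no right child.
  Visit pear.
At fig: go right to bay.
  At bay: go left to poppy.
    At poppy: no left child.
    At poppy: go right to cedar.
      At cedar: go left to teak.
        At teak: no left child.
        At teak: go right to fern.
          fern is a leaf — visit fern.
        Visit teak.
      At cedar: go right to aster.
        aster is a leaf — visit aster.
      Visit cedar.
    Visit poppy.
  At bay: go right to ivy.
    At ivy: go left to rose.
      At rose: no left child.
      At rose: go right to reed.
        reed is a leaf — visit reed.
      Visit rose.
    At ivy: go right to yew.
      yew is a leaf — visit yew.
    Visit ivy.
  Visit bay.
Visit fig.
Full post-order sequence: moss, pear, fern, teak, aster, cedar, poppy, reed, rose, yew, ivy, bay, fig.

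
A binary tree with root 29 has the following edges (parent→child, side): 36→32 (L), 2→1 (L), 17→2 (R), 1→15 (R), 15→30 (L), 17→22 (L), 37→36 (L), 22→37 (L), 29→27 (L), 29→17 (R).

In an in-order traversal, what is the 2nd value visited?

In-order visits the left subtree, then the node, then the right subtree.
At 29: go left to 27.
  27 is a leaf — visit 27.
Visit 29.
At 29: go right to 17.
  At 17: go left to 22.
    At 22: go left to 37.
      At 37: go left to 36.
        At 36: go left to 32.
          32 is a leaf — visit 32.
        Visit 36.
        At 36: no right child.
      Visit 37.
      At 37: no right child.
    Visit 22.
    At 22: no right child.
  Visit 17.
  At 17: go right to 2.
    At 2: go left to 1.
      At 1: no left child.
      Visit 1.
      At 1: go right to 15.
        At 15: go left to 30.
          30 is a leaf — visit 30.
        Visit 15.
        At 15: no right child.
    Visit 2.
    At 2: no right child.
Full in-order sequence: 27, 29, 32, 36, 37, 22, 17, 1, 30, 15, 2.

29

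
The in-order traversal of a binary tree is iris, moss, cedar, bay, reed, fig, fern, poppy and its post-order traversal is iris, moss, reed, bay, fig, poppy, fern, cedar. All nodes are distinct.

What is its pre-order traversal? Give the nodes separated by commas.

The last element of post-order is the root; it splits in-order into left and right subtrees.
Root cedar: left subtree has 2 nodes {iris, moss}, right has 5 {bay, reed, fig, fern, poppy}.
  Root moss: left subtree has 1 node {iris}, right has 0 { }.
  Root fern: left subtree has 3 nodes {bay, reed, fig}, right has 1 {poppy}.
    Root fig: left subtree has 2 nodes {bay, reed}, right has 0 { }.
      Root bay: left subtree has 0 nodes { }, right has 1 {reed}.

cedar, moss, iris, fern, fig, bay, reed, poppy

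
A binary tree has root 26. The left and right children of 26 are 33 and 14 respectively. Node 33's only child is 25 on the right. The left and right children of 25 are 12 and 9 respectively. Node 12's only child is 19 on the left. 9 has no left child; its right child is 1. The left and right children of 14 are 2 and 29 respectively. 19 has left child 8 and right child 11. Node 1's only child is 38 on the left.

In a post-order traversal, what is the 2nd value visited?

11

Post-order visits the left subtree, then the right subtree, then the node.
At 26: go left to 33.
  At 33: no left child.
  At 33: go right to 25.
    At 25: go left to 12.
      At 12: go left to 19.
        At 19: go left to 8.
          8 is a leaf — visit 8.
        At 19: go right to 11.
          11 is a leaf — visit 11.
        Visit 19.
      At 12: no right child.
      Visit 12.
    At 25: go right to 9.
      At 9: no left child.
      At 9: go right to 1.
        At 1: go left to 38.
          38 is a leaf — visit 38.
        At 1: no right child.
        Visit 1.
      Visit 9.
    Visit 25.
  Visit 33.
At 26: go right to 14.
  At 14: go left to 2.
    2 is a leaf — visit 2.
  At 14: go right to 29.
    29 is a leaf — visit 29.
  Visit 14.
Visit 26.
Full post-order sequence: 8, 11, 19, 12, 38, 1, 9, 25, 33, 2, 29, 14, 26.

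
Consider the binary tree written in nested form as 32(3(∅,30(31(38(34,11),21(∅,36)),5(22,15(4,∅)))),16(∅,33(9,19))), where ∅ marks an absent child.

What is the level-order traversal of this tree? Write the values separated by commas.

Level-order visits nodes level by level from the root, left to right within each level.
Level 0: 32
Level 1: 3, 16
Level 2: 30, 33
Level 3: 31, 5, 9, 19
Level 4: 38, 21, 22, 15
Level 5: 34, 11, 36, 4

32, 3, 16, 30, 33, 31, 5, 9, 19, 38, 21, 22, 15, 34, 11, 36, 4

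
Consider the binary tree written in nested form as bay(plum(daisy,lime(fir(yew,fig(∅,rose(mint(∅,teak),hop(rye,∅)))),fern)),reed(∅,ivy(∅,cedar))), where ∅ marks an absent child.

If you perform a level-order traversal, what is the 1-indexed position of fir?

Level-order visits nodes level by level from the root, left to right within each level.
Level 0: bay
Level 1: plum, reed
Level 2: daisy, lime, ivy
Level 3: fir, fern, cedar
Level 4: yew, fig
Level 5: rose
Level 6: mint, hop
Level 7: teak, rye
Full level-order sequence: bay, plum, reed, daisy, lime, ivy, fir, fern, cedar, yew, fig, rose, mint, hop, teak, rye.

7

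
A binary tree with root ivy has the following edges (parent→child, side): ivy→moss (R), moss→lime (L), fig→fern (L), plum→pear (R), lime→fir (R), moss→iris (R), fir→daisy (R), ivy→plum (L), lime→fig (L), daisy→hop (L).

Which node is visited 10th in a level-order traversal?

Level-order visits nodes level by level from the root, left to right within each level.
Level 0: ivy
Level 1: plum, moss
Level 2: pear, lime, iris
Level 3: fig, fir
Level 4: fern, daisy
Level 5: hop
Full level-order sequence: ivy, plum, moss, pear, lime, iris, fig, fir, fern, daisy, hop.

daisy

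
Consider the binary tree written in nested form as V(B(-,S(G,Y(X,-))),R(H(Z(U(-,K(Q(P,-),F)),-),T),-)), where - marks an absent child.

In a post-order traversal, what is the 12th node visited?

Post-order visits the left subtree, then the right subtree, then the node.
At V: go left to B.
  At B: no left child.
  At B: go right to S.
    At S: go left to G.
      G is a leaf — visit G.
    At S: go right to Y.
      At Y: go left to X.
        X is a leaf — visit X.
      At Y: no right child.
      Visit Y.
    Visit S.
  Visit B.
At V: go right to R.
  At R: go left to H.
    At H: go left to Z.
      At Z: go left to U.
        At U: no left child.
        At U: go right to K.
          At K: go left to Q.
            At Q: go left to P.
              P is a leaf — visit P.
            At Q: no right child.
            Visit Q.
          At K: go right to F.
            F is a leaf — visit F.
          Visit K.
        Visit U.
      At Z: no right child.
      Visit Z.
    At H: go right to T.
      T is a leaf — visit T.
    Visit H.
  At R: no right child.
  Visit R.
Visit V.
Full post-order sequence: G, X, Y, S, B, P, Q, F, K, U, Z, T, H, R, V.

T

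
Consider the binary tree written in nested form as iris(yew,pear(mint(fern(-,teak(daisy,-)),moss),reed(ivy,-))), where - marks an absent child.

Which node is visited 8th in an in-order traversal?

In-order visits the left subtree, then the node, then the right subtree.
At iris: go left to yew.
  yew is a leaf — visit yew.
Visit iris.
At iris: go right to pear.
  At pear: go left to mint.
    At mint: go left to fern.
      At fern: no left child.
      Visit fern.
      At fern: go right to teak.
        At teak: go left to daisy.
          daisy is a leaf — visit daisy.
        Visit teak.
        At teak: no right child.
    Visit mint.
    At mint: go right to moss.
      moss is a leaf — visit moss.
  Visit pear.
  At pear: go right to reed.
    At reed: go left to ivy.
      ivy is a leaf — visit ivy.
    Visit reed.
    At reed: no right child.
Full in-order sequence: yew, iris, fern, daisy, teak, mint, moss, pear, ivy, reed.

pear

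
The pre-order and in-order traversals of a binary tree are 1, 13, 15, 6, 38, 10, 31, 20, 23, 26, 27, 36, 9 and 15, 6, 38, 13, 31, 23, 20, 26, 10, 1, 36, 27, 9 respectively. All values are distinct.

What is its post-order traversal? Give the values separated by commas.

38, 6, 15, 23, 26, 20, 31, 10, 13, 36, 9, 27, 1

The first element of pre-order is the root; it splits in-order into left and right subtrees.
Root 1: left subtree has 9 nodes {15, 6, 38, 13, 31, 23, 20, 26, 10}, right has 3 {36, 27, 9}.
  Root 13: left subtree has 3 nodes {15, 6, 38}, right has 5 {31, 23, 20, 26, 10}.
    Root 15: left subtree has 0 nodes { }, right has 2 {6, 38}.
      Root 6: left subtree has 0 nodes { }, right has 1 {38}.
    Root 10: left subtree has 4 nodes {31, 23, 20, 26}, right has 0 { }.
      Root 31: left subtree has 0 nodes { }, right has 3 {23, 20, 26}.
        Root 20: left subtree has 1 node {23}, right has 1 {26}.
  Root 27: left subtree has 1 node {36}, right has 1 {9}.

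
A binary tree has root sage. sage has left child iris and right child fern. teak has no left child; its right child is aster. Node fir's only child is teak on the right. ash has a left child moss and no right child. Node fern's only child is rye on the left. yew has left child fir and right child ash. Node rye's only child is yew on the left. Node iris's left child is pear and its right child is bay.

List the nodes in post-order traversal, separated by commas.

Post-order visits the left subtree, then the right subtree, then the node.
At sage: go left to iris.
  At iris: go left to pear.
    pear is a leaf — visit pear.
  At iris: go right to bay.
    bay is a leaf — visit bay.
  Visit iris.
At sage: go right to fern.
  At fern: go left to rye.
    At rye: go left to yew.
      At yew: go left to fir.
        At fir: no left child.
        At fir: go right to teak.
          At teak: no left child.
          At teak: go right to aster.
            aster is a leaf — visit aster.
          Visit teak.
        Visit fir.
      At yew: go right to ash.
        At ash: go left to moss.
          moss is a leaf — visit moss.
        At ash: no right child.
        Visit ash.
      Visit yew.
    At rye: no right child.
    Visit rye.
  At fern: no right child.
  Visit fern.
Visit sage.

pear, bay, iris, aster, teak, fir, moss, ash, yew, rye, fern, sage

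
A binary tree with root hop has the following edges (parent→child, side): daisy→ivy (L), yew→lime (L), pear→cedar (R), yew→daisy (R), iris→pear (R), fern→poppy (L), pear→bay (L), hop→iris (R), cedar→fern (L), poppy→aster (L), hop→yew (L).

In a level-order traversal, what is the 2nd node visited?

yew

Level-order visits nodes level by level from the root, left to right within each level.
Level 0: hop
Level 1: yew, iris
Level 2: lime, daisy, pear
Level 3: ivy, bay, cedar
Level 4: fern
Level 5: poppy
Level 6: aster
Full level-order sequence: hop, yew, iris, lime, daisy, pear, ivy, bay, cedar, fern, poppy, aster.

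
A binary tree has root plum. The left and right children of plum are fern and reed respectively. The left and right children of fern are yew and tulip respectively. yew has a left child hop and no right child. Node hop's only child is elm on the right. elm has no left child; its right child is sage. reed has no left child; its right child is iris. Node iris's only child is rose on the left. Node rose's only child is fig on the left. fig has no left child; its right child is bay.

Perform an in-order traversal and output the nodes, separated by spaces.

In-order visits the left subtree, then the node, then the right subtree.
At plum: go left to fern.
  At fern: go left to yew.
    At yew: go left to hop.
      At hop: no left child.
      Visit hop.
      At hop: go right to elm.
        At elm: no left child.
        Visit elm.
        At elm: go right to sage.
          sage is a leaf — visit sage.
    Visit yew.
    At yew: no right child.
  Visit fern.
  At fern: go right to tulip.
    tulip is a leaf — visit tulip.
Visit plum.
At plum: go right to reed.
  At reed: no left child.
  Visit reed.
  At reed: go right to iris.
    At iris: go left to rose.
      At rose: go left to fig.
        At fig: no left child.
        Visit fig.
        At fig: go right to bay.
          bay is a leaf — visit bay.
      Visit rose.
      At rose: no right child.
    Visit iris.
    At iris: no right child.

hop elm sage yew fern tulip plum reed fig bay rose iris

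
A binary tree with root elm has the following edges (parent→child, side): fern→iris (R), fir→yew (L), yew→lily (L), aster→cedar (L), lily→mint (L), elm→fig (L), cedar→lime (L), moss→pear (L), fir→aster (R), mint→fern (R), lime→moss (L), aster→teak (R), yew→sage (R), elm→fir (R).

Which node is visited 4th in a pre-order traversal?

yew

Pre-order visits the node, then its left subtree, then its right subtree.
Visit elm.
At elm: go left to fig.
  fig is a leaf — visit fig.
At elm: go right to fir.
  Visit fir.
  At fir: go left to yew.
    Visit yew.
    At yew: go left to lily.
      Visit lily.
      At lily: go left to mint.
        Visit mint.
        At mint: no left child.
        At mint: go right to fern.
          Visit fern.
          At fern: no left child.
          At fern: go right to iris.
            iris is a leaf — visit iris.
      At lily: no right child.
    At yew: go right to sage.
      sage is a leaf — visit sage.
  At fir: go right to aster.
    Visit aster.
    At aster: go left to cedar.
      Visit cedar.
      At cedar: go left to lime.
        Visit lime.
        At lime: go left to moss.
          Visit moss.
          At moss: go left to pear.
            pear is a leaf — visit pear.
          At moss: no right child.
        At lime: no right child.
      At cedar: no right child.
    At aster: go right to teak.
      teak is a leaf — visit teak.
Full pre-order sequence: elm, fig, fir, yew, lily, mint, fern, iris, sage, aster, cedar, lime, moss, pear, teak.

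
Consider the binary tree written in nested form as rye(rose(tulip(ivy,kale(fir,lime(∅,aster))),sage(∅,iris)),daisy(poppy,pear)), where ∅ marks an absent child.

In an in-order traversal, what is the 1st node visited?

In-order visits the left subtree, then the node, then the right subtree.
At rye: go left to rose.
  At rose: go left to tulip.
    At tulip: go left to ivy.
      ivy is a leaf — visit ivy.
    Visit tulip.
    At tulip: go right to kale.
      At kale: go left to fir.
        fir is a leaf — visit fir.
      Visit kale.
      At kale: go right to lime.
        At lime: no left child.
        Visit lime.
        At lime: go right to aster.
          aster is a leaf — visit aster.
  Visit rose.
  At rose: go right to sage.
    At sage: no left child.
    Visit sage.
    At sage: go right to iris.
      iris is a leaf — visit iris.
Visit rye.
At rye: go right to daisy.
  At daisy: go left to poppy.
    poppy is a leaf — visit poppy.
  Visit daisy.
  At daisy: go right to pear.
    pear is a leaf — visit pear.
Full in-order sequence: ivy, tulip, fir, kale, lime, aster, rose, sage, iris, rye, poppy, daisy, pear.

ivy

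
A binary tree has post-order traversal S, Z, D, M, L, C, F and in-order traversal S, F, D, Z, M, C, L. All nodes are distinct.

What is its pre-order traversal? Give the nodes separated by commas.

F, S, C, M, D, Z, L

The last element of post-order is the root; it splits in-order into left and right subtrees.
Root F: left subtree has 1 node {S}, right has 5 {D, Z, M, C, L}.
  Root C: left subtree has 3 nodes {D, Z, M}, right has 1 {L}.
    Root M: left subtree has 2 nodes {D, Z}, right has 0 { }.
      Root D: left subtree has 0 nodes { }, right has 1 {Z}.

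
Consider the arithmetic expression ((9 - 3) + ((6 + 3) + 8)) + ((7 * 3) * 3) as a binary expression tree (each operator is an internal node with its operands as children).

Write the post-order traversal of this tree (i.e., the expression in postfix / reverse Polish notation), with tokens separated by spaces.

9 3 - 6 3 + 8 + + 7 3 * 3 * +

Post-order on an expression tree gives postfix notation: for each operator, emit left operand, right operand, then the operator.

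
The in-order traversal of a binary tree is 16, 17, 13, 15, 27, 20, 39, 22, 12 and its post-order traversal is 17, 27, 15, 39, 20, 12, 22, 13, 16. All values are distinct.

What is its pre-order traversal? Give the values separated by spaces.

16 13 17 22 20 15 27 39 12

The last element of post-order is the root; it splits in-order into left and right subtrees.
Root 16: left subtree has 0 nodes { }, right has 8 {17, 13, 15, 27, 20, 39, 22, 12}.
  Root 13: left subtree has 1 node {17}, right has 6 {15, 27, 20, 39, 22, 12}.
    Root 22: left subtree has 4 nodes {15, 27, 20, 39}, right has 1 {12}.
      Root 20: left subtree has 2 nodes {15, 27}, right has 1 {39}.
        Root 15: left subtree has 0 nodes { }, right has 1 {27}.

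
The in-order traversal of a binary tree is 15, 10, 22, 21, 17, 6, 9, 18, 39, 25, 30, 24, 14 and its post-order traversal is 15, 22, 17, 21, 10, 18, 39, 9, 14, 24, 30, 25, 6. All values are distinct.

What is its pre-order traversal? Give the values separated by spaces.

The last element of post-order is the root; it splits in-order into left and right subtrees.
Root 6: left subtree has 5 nodes {15, 10, 22, 21, 17}, right has 7 {9, 18, 39, 25, 30, 24, 14}.
  Root 10: left subtree has 1 node {15}, right has 3 {22, 21, 17}.
    Root 21: left subtree has 1 node {22}, right has 1 {17}.
  Root 25: left subtree has 3 nodes {9, 18, 39}, right has 3 {30, 24, 14}.
    Root 9: left subtree has 0 nodes { }, right has 2 {18, 39}.
      Root 39: left subtree has 1 node {18}, right has 0 { }.
    Root 30: left subtree has 0 nodes { }, right has 2 {24, 14}.
      Root 24: left subtree has 0 nodes { }, right has 1 {14}.

6 10 15 21 22 17 25 9 39 18 30 24 14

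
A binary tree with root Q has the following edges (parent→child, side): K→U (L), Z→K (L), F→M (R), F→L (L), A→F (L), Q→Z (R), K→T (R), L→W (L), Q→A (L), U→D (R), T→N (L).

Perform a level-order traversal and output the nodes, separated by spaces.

Level-order visits nodes level by level from the root, left to right within each level.
Level 0: Q
Level 1: A, Z
Level 2: F, K
Level 3: L, M, U, T
Level 4: W, D, N

Q A Z F K L M U T W D N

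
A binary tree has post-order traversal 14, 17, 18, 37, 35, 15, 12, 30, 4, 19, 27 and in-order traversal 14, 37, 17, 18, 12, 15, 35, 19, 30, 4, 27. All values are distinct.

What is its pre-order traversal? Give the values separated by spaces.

The last element of post-order is the root; it splits in-order into left and right subtrees.
Root 27: left subtree has 10 nodes {14, 37, 17, 18, 12, 15, 35, 19, 30, 4}, right has 0 { }.
  Root 19: left subtree has 7 nodes {14, 37, 17, 18, 12, 15, 35}, right has 2 {30, 4}.
    Root 12: left subtree has 4 nodes {14, 37, 17, 18}, right has 2 {15, 35}.
      Root 37: left subtree has 1 node {14}, right has 2 {17, 18}.
        Root 18: left subtree has 1 node {17}, right has 0 { }.
      Root 15: left subtree has 0 nodes { }, right has 1 {35}.
    Root 4: left subtree has 1 node {30}, right has 0 { }.

27 19 12 37 14 18 17 15 35 4 30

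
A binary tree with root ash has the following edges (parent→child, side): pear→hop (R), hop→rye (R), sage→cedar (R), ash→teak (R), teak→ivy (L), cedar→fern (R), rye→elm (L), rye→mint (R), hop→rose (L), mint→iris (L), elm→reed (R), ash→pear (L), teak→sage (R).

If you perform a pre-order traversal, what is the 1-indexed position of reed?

7

Pre-order visits the node, then its left subtree, then its right subtree.
Visit ash.
At ash: go left to pear.
  Visit pear.
  At pear: no left child.
  At pear: go right to hop.
    Visit hop.
    At hop: go left to rose.
      rose is a leaf — visit rose.
    At hop: go right to rye.
      Visit rye.
      At rye: go left to elm.
        Visit elm.
        At elm: no left child.
        At elm: go right to reed.
          reed is a leaf — visit reed.
      At rye: go right to mint.
        Visit mint.
        At mint: go left to iris.
          iris is a leaf — visit iris.
        At mint: no right child.
At ash: go right to teak.
  Visit teak.
  At teak: go left to ivy.
    ivy is a leaf — visit ivy.
  At teak: go right to sage.
    Visit sage.
    At sage: no left child.
    At sage: go right to cedar.
      Visit cedar.
      At cedar: no left child.
      At cedar: go right to fern.
        fern is a leaf — visit fern.
Full pre-order sequence: ash, pear, hop, rose, rye, elm, reed, mint, iris, teak, ivy, sage, cedar, fern.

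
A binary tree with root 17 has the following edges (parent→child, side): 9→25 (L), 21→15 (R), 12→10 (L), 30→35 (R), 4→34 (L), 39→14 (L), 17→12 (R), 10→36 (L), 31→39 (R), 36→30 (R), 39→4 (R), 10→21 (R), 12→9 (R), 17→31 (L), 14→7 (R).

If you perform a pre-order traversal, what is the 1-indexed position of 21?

13

Pre-order visits the node, then its left subtree, then its right subtree.
Visit 17.
At 17: go left to 31.
  Visit 31.
  At 31: no left child.
  At 31: go right to 39.
    Visit 39.
    At 39: go left to 14.
      Visit 14.
      At 14: no left child.
      At 14: go right to 7.
        7 is a leaf — visit 7.
    At 39: go right to 4.
      Visit 4.
      At 4: go left to 34.
        34 is a leaf — visit 34.
      At 4: no right child.
At 17: go right to 12.
  Visit 12.
  At 12: go left to 10.
    Visit 10.
    At 10: go left to 36.
      Visit 36.
      At 36: no left child.
      At 36: go right to 30.
        Visit 30.
        At 30: no left child.
        At 30: go right to 35.
          35 is a leaf — visit 35.
    At 10: go right to 21.
      Visit 21.
      At 21: no left child.
      At 21: go right to 15.
        15 is a leaf — visit 15.
  At 12: go right to 9.
    Visit 9.
    At 9: go left to 25.
      25 is a leaf — visit 25.
    At 9: no right child.
Full pre-order sequence: 17, 31, 39, 14, 7, 4, 34, 12, 10, 36, 30, 35, 21, 15, 9, 25.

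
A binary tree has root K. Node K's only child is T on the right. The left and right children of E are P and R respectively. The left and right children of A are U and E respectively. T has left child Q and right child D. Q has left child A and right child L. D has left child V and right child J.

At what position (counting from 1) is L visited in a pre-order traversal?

9

Pre-order visits the node, then its left subtree, then its right subtree.
Visit K.
At K: no left child.
At K: go right to T.
  Visit T.
  At T: go left to Q.
    Visit Q.
    At Q: go left to A.
      Visit A.
      At A: go left to U.
        U is a leaf — visit U.
      At A: go right to E.
        Visit E.
        At E: go left to P.
          P is a leaf — visit P.
        At E: go right to R.
          R is a leaf — visit R.
    At Q: go right to L.
      L is a leaf — visit L.
  At T: go right to D.
    Visit D.
    At D: go left to V.
      V is a leaf — visit V.
    At D: go right to J.
      J is a leaf — visit J.
Full pre-order sequence: K, T, Q, A, U, E, P, R, L, D, V, J.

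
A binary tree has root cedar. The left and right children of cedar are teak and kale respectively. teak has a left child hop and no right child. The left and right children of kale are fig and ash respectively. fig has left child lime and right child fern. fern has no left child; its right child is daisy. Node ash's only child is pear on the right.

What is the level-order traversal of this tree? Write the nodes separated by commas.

Level-order visits nodes level by level from the root, left to right within each level.
Level 0: cedar
Level 1: teak, kale
Level 2: hop, fig, ash
Level 3: lime, fern, pear
Level 4: daisy

cedar, teak, kale, hop, fig, ash, lime, fern, pear, daisy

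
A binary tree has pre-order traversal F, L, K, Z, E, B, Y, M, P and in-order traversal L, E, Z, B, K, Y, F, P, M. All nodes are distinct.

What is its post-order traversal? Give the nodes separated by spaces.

The first element of pre-order is the root; it splits in-order into left and right subtrees.
Root F: left subtree has 6 nodes {L, E, Z, B, K, Y}, right has 2 {P, M}.
  Root L: left subtree has 0 nodes { }, right has 5 {E, Z, B, K, Y}.
    Root K: left subtree has 3 nodes {E, Z, B}, right has 1 {Y}.
      Root Z: left subtree has 1 node {E}, right has 1 {B}.
  Root M: left subtree has 1 node {P}, right has 0 { }.

E B Z Y K L P M F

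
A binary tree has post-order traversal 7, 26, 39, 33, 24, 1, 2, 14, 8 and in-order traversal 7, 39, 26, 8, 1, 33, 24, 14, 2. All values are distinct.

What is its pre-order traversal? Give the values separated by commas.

The last element of post-order is the root; it splits in-order into left and right subtrees.
Root 8: left subtree has 3 nodes {7, 39, 26}, right has 5 {1, 33, 24, 14, 2}.
  Root 39: left subtree has 1 node {7}, right has 1 {26}.
  Root 14: left subtree has 3 nodes {1, 33, 24}, right has 1 {2}.
    Root 1: left subtree has 0 nodes { }, right has 2 {33, 24}.
      Root 24: left subtree has 1 node {33}, right has 0 { }.

8, 39, 7, 26, 14, 1, 24, 33, 2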